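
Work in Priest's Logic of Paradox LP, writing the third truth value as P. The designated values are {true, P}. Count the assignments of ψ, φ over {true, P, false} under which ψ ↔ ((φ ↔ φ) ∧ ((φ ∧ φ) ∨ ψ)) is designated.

Of the 9 assignments, 8 give a value in {true, P}.

8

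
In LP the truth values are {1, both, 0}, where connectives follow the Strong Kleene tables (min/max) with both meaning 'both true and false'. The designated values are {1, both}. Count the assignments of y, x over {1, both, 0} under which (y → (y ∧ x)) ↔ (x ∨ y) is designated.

Of the 9 assignments, 7 give a value in {1, both}.

7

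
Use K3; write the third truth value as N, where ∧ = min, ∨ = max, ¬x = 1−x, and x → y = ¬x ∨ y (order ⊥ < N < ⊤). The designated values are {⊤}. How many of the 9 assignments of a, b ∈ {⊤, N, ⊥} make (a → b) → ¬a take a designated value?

Designated under: (a=⊤, b=⊥); (a=⊥, b=⊤); (a=⊥, b=N); (a=⊥, b=⊥).

4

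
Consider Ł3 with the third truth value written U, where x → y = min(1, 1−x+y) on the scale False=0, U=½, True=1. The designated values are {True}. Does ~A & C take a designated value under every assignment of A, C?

Countermodel: A=True, C=True gives False, which is not designated.

No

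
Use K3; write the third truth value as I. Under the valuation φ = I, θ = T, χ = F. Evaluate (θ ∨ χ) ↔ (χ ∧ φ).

F

θ ∨ χ = T ∨ F = T
χ ∧ φ = F ∧ I = F
(θ ∨ χ) ↔ (χ ∧ φ) = T ↔ F = F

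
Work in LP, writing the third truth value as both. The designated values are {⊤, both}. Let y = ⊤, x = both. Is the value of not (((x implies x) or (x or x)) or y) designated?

No

x implies x = both implies both = both  [not both or both]
x or x = both or both = both
(x implies x) or (x or x) = both or both = both
((x implies x) or (x or x)) or y = both or ⊤ = ⊤
not (((x implies x) or (x or x)) or y) = not ⊤ = ⊥
⊥ ∉ {⊤, both}.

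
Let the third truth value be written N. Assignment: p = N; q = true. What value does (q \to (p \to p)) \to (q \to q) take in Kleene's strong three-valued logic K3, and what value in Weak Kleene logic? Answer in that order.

true; N

In Kleene's strong three-valued logic K3: p \to p = N \to N = N  [\lnot N \lor N]
q \to (p \to p) = true \to N = N
q \to q = true \to true = true
(q \to (p \to p)) \to (q \to q) = N \to true = true
In Weak Kleene logic: p \to p = N \to N = N  [any arg is the third value ⇒ result is the third value]
q \to (p \to p) = true \to N = N
q \to q = true \to true = true
(q \to (p \to p)) \to (q \to q) = N \to true = N
They differ because Kleene's strong three-valued logic K3 and Weak Kleene logic treat N differently under the binary connectives.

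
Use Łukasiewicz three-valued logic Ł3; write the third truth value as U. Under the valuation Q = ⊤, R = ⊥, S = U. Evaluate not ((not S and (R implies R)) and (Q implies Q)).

U

not S = not U = U
R implies R = ⊥ implies ⊥ = ⊤
not S and (R implies R) = U and ⊤ = U
Q implies Q = ⊤ implies ⊤ = ⊤
(not S and (R implies R)) and (Q implies Q) = U and ⊤ = U
not ((not S and (R implies R)) and (Q implies Q)) = not U = U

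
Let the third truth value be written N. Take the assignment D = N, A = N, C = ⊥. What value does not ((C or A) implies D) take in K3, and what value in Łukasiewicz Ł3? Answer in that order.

N; ⊥

In K3: C or A = ⊥ or N = N
(C or A) implies D = N implies N = N
not ((C or A) implies D) = not N = N
In Łukasiewicz Ł3: C or A = ⊥ or N = N
(C or A) implies D = N implies N = ⊤
not ((C or A) implies D) = not ⊤ = ⊥
They differ because K3 and Łukasiewicz Ł3 treat N differently under implication.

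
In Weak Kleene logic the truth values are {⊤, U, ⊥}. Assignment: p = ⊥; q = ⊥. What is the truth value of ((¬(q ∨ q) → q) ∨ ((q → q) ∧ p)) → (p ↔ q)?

q ∨ q = ⊥ ∨ ⊥ = ⊥
¬(q ∨ q) = ¬⊥ = ⊤
¬(q ∨ q) → q = ⊤ → ⊥ = ⊥
q → q = ⊥ → ⊥ = ⊤
(q → q) ∧ p = ⊤ ∧ ⊥ = ⊥
(¬(q ∨ q) → q) ∨ ((q → q) ∧ p) = ⊥ ∨ ⊥ = ⊥
p ↔ q = ⊥ ↔ ⊥ = ⊤
((¬(q ∨ q) → q) ∨ ((q → q) ∧ p)) → (p ↔ q) = ⊥ → ⊤ = ⊤

⊤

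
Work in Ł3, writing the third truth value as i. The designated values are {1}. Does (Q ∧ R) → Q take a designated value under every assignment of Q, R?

Every assignment of Q, R over {1, i, 0} gives a value in {1}.
In particular, with Q=i, R=i: (Q ∧ R) → Q = 1.

Yes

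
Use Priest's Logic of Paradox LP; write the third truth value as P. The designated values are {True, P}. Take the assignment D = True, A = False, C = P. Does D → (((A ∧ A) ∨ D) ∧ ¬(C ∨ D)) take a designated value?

A ∧ A = False ∧ False = False
(A ∧ A) ∨ D = False ∨ True = True
C ∨ D = P ∨ True = True
¬(C ∨ D) = ¬True = False
((A ∧ A) ∨ D) ∧ ¬(C ∨ D) = True ∧ False = False
D → (((A ∧ A) ∨ D) ∧ ¬(C ∨ D)) = True → False = False
False ∉ {True, P}.

No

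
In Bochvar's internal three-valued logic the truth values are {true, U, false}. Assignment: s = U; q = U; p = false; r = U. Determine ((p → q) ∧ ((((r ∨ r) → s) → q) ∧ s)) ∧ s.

p → q = false → U = U  [any arg is the third value ⇒ result is the third value]
r ∨ r = U ∨ U = U
(r ∨ r) → s = U → U = U
((r ∨ r) → s) → q = U → U = U
(((r ∨ r) → s) → q) ∧ s = U ∧ U = U
(p → q) ∧ ((((r ∨ r) → s) → q) ∧ s) = U ∧ U = U
((p → q) ∧ ((((r ∨ r) → s) → q) ∧ s)) ∧ s = U ∧ U = U

U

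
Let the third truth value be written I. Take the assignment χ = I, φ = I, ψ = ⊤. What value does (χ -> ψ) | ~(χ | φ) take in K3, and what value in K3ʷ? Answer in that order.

In K3: χ -> ψ = I -> ⊤ = ⊤  [~I | ⊤]
χ | φ = I | I = I
~(χ | φ) = ~I = I
(χ -> ψ) | ~(χ | φ) = ⊤ | I = ⊤
In K3ʷ: χ -> ψ = I -> ⊤ = I  [any arg is the third value ⇒ result is the third value]
χ | φ = I | I = I
~(χ | φ) = ~I = I
(χ -> ψ) | ~(χ | φ) = I | I = I
They differ because K3 and K3ʷ treat I differently under the binary connectives.

⊤; I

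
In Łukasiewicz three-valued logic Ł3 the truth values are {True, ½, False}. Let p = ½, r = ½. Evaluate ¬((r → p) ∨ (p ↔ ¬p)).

False

r → p = ½ → ½ = True  [min(1, 1−½+½)]
¬p = ¬½ = ½
p ↔ ¬p = ½ ↔ ½ = True
(r → p) ∨ (p ↔ ¬p) = True ∨ True = True
¬((r → p) ∨ (p ↔ ¬p)) = ¬True = False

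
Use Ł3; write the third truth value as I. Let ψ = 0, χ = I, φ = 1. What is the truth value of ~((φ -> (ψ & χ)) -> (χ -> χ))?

0

ψ & χ = 0 & I = 0
φ -> (ψ & χ) = 1 -> 0 = 0
χ -> χ = I -> I = 1
(φ -> (ψ & χ)) -> (χ -> χ) = 0 -> 1 = 1
~((φ -> (ψ & χ)) -> (χ -> χ)) = ~1 = 0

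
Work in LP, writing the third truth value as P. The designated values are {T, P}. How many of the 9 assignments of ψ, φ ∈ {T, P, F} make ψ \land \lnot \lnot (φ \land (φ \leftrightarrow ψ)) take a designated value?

Designated under: (ψ=T, φ=T); (ψ=T, φ=P); (ψ=P, φ=T); (ψ=P, φ=P).

4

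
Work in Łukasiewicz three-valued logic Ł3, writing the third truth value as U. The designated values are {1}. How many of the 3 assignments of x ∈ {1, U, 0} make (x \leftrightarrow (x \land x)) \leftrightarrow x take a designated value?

x=1: 1 ✓
x=U: U ·
x=0: 0 ·

1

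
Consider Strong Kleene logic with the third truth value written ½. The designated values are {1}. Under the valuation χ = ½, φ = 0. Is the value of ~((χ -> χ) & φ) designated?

χ -> χ = ½ -> ½ = ½  [~½ | ½]
(χ -> χ) & φ = ½ & 0 = 0
~((χ -> χ) & φ) = ~0 = 1
1 ∈ {1}.

Yes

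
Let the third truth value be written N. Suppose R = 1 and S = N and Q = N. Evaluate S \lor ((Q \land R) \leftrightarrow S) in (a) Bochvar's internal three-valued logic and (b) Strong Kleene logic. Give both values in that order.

In Bochvar's internal three-valued logic: Q \land R = N \land 1 = N
(Q \land R) \leftrightarrow S = N \leftrightarrow N = N
S \lor ((Q \land R) \leftrightarrow S) = N \lor N = N
In Strong Kleene logic: Q \land R = N \land 1 = N
(Q \land R) \leftrightarrow S = N \leftrightarrow N = N
S \lor ((Q \land R) \leftrightarrow S) = N \lor N = N

N; N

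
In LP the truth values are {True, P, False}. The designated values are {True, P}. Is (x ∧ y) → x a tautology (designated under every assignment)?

Every assignment of x, y over {True, P, False} gives a value in {True, P}.
In particular, with x=P, y=P: (x ∧ y) → x = P.

Yes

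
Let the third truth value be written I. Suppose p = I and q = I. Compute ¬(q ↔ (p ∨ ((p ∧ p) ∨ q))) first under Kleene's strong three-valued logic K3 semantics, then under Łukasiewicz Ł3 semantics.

In Kleene's strong three-valued logic K3: p ∧ p = I ∧ I = I
(p ∧ p) ∨ q = I ∨ I = I
p ∨ ((p ∧ p) ∨ q) = I ∨ I = I
q ↔ (p ∨ ((p ∧ p) ∨ q)) = I ↔ I = I
¬(q ↔ (p ∨ ((p ∧ p) ∨ q))) = ¬I = I
In Łukasiewicz Ł3: p ∧ p = I ∧ I = I
(p ∧ p) ∨ q = I ∨ I = I
p ∨ ((p ∧ p) ∨ q) = I ∨ I = I
q ↔ (p ∨ ((p ∧ p) ∨ q)) = I ↔ I = True
¬(q ↔ (p ∨ ((p ∧ p) ∨ q))) = ¬True = False
They differ because Kleene's strong three-valued logic K3 and Łukasiewicz Ł3 treat I differently under implication.

I; False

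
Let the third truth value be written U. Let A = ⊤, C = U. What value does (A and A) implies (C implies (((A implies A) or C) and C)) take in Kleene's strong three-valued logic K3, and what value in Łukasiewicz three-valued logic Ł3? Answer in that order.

U; ⊤

In Kleene's strong three-valued logic K3: A and A = ⊤ and ⊤ = ⊤
A implies A = ⊤ implies ⊤ = ⊤
(A implies A) or C = ⊤ or U = ⊤
((A implies A) or C) and C = ⊤ and U = U
C implies (((A implies A) or C) and C) = U implies U = U
(A and A) implies (C implies (((A implies A) or C) and C)) = ⊤ implies U = U
In Łukasiewicz three-valued logic Ł3: A and A = ⊤ and ⊤ = ⊤
A implies A = ⊤ implies ⊤ = ⊤
(A implies A) or C = ⊤ or U = ⊤
((A implies A) or C) and C = ⊤ and U = U
C implies (((A implies A) or C) and C) = U implies U = ⊤  [min(1, 1−½+½)]
(A and A) implies (C implies (((A implies A) or C) and C)) = ⊤ implies ⊤ = ⊤
They differ because Kleene's strong three-valued logic K3 and Łukasiewicz three-valued logic Ł3 treat U differently under implication.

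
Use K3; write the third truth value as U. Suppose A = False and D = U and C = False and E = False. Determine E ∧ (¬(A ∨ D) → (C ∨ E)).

A ∨ D = False ∨ U = U
¬(A ∨ D) = ¬U = U
C ∨ E = False ∨ False = False
¬(A ∨ D) → (C ∨ E) = U → False = U
E ∧ (¬(A ∨ D) → (C ∨ E)) = False ∧ U = False

False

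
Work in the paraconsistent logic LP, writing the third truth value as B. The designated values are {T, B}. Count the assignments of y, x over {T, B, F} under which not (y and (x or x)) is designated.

Of the 9 assignments, 8 give a value in {T, B}.

8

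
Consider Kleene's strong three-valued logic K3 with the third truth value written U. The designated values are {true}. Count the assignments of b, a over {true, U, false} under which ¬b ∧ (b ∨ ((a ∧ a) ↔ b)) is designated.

1

Designated under: (b=false, a=false).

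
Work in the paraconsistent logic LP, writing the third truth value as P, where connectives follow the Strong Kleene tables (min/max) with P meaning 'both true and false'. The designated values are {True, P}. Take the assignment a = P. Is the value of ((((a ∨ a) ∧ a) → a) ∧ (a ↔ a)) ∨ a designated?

a ∨ a = P ∨ P = P
(a ∨ a) ∧ a = P ∧ P = P
((a ∨ a) ∧ a) → a = P → P = P  [¬P ∨ P]
a ↔ a = P ↔ P = P
(((a ∨ a) ∧ a) → a) ∧ (a ↔ a) = P ∧ P = P
((((a ∨ a) ∧ a) → a) ∧ (a ↔ a)) ∨ a = P ∨ P = P
P ∈ {True, P}.

Yes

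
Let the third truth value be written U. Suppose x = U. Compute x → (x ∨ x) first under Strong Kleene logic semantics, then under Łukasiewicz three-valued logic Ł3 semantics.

In Strong Kleene logic: x ∨ x = U ∨ U = U
x → (x ∨ x) = U → U = U
In Łukasiewicz three-valued logic Ł3: x ∨ x = U ∨ U = U
x → (x ∨ x) = U → U = 1  [min(1, 1−½+½)]
They differ because Strong Kleene logic and Łukasiewicz three-valued logic Ł3 treat U differently under implication.

U; 1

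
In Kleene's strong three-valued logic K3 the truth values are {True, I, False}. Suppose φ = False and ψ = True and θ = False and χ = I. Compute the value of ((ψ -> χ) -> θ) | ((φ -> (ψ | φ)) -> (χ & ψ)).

I

ψ -> χ = True -> I = I
(ψ -> χ) -> θ = I -> False = I
ψ | φ = True | False = True
φ -> (ψ | φ) = False -> True = True
χ & ψ = I & True = I
(φ -> (ψ | φ)) -> (χ & ψ) = True -> I = I
((ψ -> χ) -> θ) | ((φ -> (ψ | φ)) -> (χ & ψ)) = I | I = I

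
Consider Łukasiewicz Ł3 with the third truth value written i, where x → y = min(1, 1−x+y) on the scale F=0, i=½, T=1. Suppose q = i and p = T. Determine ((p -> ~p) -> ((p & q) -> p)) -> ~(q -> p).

F

~p = ~T = F
p -> ~p = T -> F = F
p & q = T & i = i
(p & q) -> p = i -> T = T  [min(1, 1−½+1)]
(p -> ~p) -> ((p & q) -> p) = F -> T = T
q -> p = i -> T = T
~(q -> p) = ~T = F
((p -> ~p) -> ((p & q) -> p)) -> ~(q -> p) = T -> F = F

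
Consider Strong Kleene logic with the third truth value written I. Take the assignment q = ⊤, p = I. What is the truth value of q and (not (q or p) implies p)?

⊤

q or p = ⊤ or I = ⊤
not (q or p) = not ⊤ = ⊥
not (q or p) implies p = ⊥ implies I = ⊤
q and (not (q or p) implies p) = ⊤ and ⊤ = ⊤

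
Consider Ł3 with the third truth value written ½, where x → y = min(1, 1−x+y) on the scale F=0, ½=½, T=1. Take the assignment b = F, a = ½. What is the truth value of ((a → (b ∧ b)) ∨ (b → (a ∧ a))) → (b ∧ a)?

b ∧ b = F ∧ F = F
a → (b ∧ b) = ½ → F = ½  [min(1, 1−½+0)]
a ∧ a = ½ ∧ ½ = ½
b → (a ∧ a) = F → ½ = T
(a → (b ∧ b)) ∨ (b → (a ∧ a)) = ½ ∨ T = T
b ∧ a = F ∧ ½ = F
((a → (b ∧ b)) ∨ (b → (a ∧ a))) → (b ∧ a) = T → F = F

F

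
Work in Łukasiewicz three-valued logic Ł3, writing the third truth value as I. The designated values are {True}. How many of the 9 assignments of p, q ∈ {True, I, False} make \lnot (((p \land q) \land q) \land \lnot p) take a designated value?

7

Of the 9 assignments, 7 give a value in {True}.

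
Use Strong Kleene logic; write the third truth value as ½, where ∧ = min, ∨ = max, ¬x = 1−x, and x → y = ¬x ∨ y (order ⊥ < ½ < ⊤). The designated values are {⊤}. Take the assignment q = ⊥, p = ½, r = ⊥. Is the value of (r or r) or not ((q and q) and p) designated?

r or r = ⊥ or ⊥ = ⊥
q and q = ⊥ and ⊥ = ⊥
(q and q) and p = ⊥ and ½ = ⊥
not ((q and q) and p) = not ⊥ = ⊤
(r or r) or not ((q and q) and p) = ⊥ or ⊤ = ⊤
⊤ ∈ {⊤}.

Yes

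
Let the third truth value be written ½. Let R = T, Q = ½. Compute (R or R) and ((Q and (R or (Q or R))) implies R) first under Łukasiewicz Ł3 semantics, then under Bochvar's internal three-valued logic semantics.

In Łukasiewicz Ł3: R or R = T or T = T
Q or R = ½ or T = T
R or (Q or R) = T or T = T
Q and (R or (Q or R)) = ½ and T = ½
(Q and (R or (Q or R))) implies R = ½ implies T = T  [min(1, 1−½+1)]
(R or R) and ((Q and (R or (Q or R))) implies R) = T and T = T
In Bochvar's internal three-valued logic: R or R = T or T = T
Q or R = ½ or T = ½
R or (Q or R) = T or ½ = ½
Q and (R or (Q or R)) = ½ and ½ = ½
(Q and (R or (Q or R))) implies R = ½ implies T = ½  [any arg is the third value ⇒ result is the third value]
(R or R) and ((Q and (R or (Q or R))) implies R) = T and ½ = ½
They differ because Łukasiewicz Ł3 and Bochvar's internal three-valued logic treat ½ differently under the binary connectives.

T; ½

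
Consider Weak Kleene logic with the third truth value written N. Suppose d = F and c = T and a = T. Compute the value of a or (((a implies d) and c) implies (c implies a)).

a implies d = T implies F = F
(a implies d) and c = F and T = F
c implies a = T implies T = T
((a implies d) and c) implies (c implies a) = F implies T = T
a or (((a implies d) and c) implies (c implies a)) = T or T = T

T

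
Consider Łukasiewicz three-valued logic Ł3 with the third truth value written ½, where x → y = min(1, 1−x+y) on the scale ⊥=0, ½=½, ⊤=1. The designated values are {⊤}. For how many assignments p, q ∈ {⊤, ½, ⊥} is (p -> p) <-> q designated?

3

Designated under: (p=⊤, q=⊤); (p=½, q=⊤); (p=⊥, q=⊤).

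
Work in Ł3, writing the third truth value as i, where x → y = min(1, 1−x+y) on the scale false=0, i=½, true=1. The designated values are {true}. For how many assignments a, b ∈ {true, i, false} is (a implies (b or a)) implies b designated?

3

Designated under: (a=true, b=true); (a=i, b=true); (a=false, b=true).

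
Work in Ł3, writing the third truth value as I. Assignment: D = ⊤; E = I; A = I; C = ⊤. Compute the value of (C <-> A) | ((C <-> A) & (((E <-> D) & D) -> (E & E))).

I

C <-> A = ⊤ <-> I = I  [1 − |1−½|]
C <-> A = ⊤ <-> I = I
E <-> D = I <-> ⊤ = I
(E <-> D) & D = I & ⊤ = I
E & E = I & I = I
((E <-> D) & D) -> (E & E) = I -> I = ⊤
(C <-> A) & (((E <-> D) & D) -> (E & E)) = I & ⊤ = I
(C <-> A) | ((C <-> A) & (((E <-> D) & D) -> (E & E))) = I | I = I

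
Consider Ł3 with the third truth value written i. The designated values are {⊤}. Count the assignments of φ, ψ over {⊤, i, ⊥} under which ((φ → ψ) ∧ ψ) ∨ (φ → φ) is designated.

Of the 9 assignments, 9 give a value in {⊤}.

9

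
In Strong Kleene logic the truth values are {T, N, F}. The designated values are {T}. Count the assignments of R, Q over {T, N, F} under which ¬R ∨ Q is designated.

5

Of the 9 assignments, 5 give a value in {T}.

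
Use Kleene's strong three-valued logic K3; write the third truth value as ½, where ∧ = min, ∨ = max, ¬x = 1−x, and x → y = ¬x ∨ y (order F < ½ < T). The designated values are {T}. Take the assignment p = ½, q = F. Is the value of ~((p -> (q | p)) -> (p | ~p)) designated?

q | p = F | ½ = ½
p -> (q | p) = ½ -> ½ = ½
~p = ~½ = ½
p | ~p = ½ | ½ = ½
(p -> (q | p)) -> (p | ~p) = ½ -> ½ = ½
~((p -> (q | p)) -> (p | ~p)) = ~½ = ½
½ ∉ {T}.

No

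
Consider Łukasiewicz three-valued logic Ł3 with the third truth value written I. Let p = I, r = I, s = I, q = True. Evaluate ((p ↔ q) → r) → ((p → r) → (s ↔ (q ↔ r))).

p ↔ q = I ↔ True = I  [1 − |½−1|]
(p ↔ q) → r = I → I = True
p → r = I → I = True
q ↔ r = True ↔ I = I
s ↔ (q ↔ r) = I ↔ I = True
(p → r) → (s ↔ (q ↔ r)) = True → True = True
((p ↔ q) → r) → ((p → r) → (s ↔ (q ↔ r))) = True → True = True

True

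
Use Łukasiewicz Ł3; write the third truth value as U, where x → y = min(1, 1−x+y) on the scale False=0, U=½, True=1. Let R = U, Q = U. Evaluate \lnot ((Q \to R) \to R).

U

Q \to R = U \to U = True  [min(1, 1−½+½)]
(Q \to R) \to R = True \to U = U
\lnot ((Q \to R) \to R) = \lnot U = U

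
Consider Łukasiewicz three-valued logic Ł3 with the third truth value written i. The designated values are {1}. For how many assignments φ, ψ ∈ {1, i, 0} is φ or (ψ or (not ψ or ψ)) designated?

Of the 9 assignments, 7 give a value in {1}.

7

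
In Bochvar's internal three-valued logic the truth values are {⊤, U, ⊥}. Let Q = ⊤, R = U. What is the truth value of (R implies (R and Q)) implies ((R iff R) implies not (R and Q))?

U

R and Q = U and ⊤ = U
R implies (R and Q) = U implies U = U  [any arg is the third value ⇒ result is the third value]
R iff R = U iff U = U
R and Q = U and ⊤ = U
not (R and Q) = not U = U
(R iff R) implies not (R and Q) = U implies U = U
(R implies (R and Q)) implies ((R iff R) implies not (R and Q)) = U implies U = U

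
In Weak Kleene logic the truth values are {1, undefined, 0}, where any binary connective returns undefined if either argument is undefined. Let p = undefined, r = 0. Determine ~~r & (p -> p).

~r = ~0 = 1
~~r = ~1 = 0
p -> p = undefined -> undefined = undefined  [any arg is the third value ⇒ result is the third value]
~~r & (p -> p) = 0 & undefined = undefined

undefined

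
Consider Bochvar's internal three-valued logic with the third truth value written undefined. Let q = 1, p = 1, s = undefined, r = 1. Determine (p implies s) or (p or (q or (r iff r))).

undefined

p implies s = 1 implies undefined = undefined  [any arg is the third value ⇒ result is the third value]
r iff r = 1 iff 1 = 1
q or (r iff r) = 1 or 1 = 1
p or (q or (r iff r)) = 1 or 1 = 1
(p implies s) or (p or (q or (r iff r))) = undefined or 1 = undefined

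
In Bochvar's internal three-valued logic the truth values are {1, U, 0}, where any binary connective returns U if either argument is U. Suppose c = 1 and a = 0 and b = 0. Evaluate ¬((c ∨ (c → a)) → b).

c → a = 1 → 0 = 0
c ∨ (c → a) = 1 ∨ 0 = 1
(c ∨ (c → a)) → b = 1 → 0 = 0
¬((c ∨ (c → a)) → b) = ¬0 = 1

1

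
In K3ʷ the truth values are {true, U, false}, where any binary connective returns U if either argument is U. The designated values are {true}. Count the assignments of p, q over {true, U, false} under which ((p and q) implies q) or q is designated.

4

Designated under: (p=true, q=true); (p=true, q=false); (p=false, q=true); (p=false, q=false).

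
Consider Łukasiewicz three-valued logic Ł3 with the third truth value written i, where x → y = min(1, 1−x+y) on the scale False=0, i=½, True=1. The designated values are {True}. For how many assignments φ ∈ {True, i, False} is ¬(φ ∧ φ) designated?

1

φ=True: False ·
φ=i: i ·
φ=False: True ✓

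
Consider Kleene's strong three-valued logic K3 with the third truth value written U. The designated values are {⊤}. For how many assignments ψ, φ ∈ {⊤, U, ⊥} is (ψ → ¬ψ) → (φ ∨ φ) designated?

5

Of the 9 assignments, 5 give a value in {⊤}.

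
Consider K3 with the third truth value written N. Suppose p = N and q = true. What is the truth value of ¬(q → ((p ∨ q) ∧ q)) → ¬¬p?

true

p ∨ q = N ∨ true = true
(p ∨ q) ∧ q = true ∧ true = true
q → ((p ∨ q) ∧ q) = true → true = true
¬(q → ((p ∨ q) ∧ q)) = ¬true = false
¬p = ¬N = N
¬¬p = ¬N = N
¬(q → ((p ∨ q) ∧ q)) → ¬¬p = false → N = true  [¬false ∨ N]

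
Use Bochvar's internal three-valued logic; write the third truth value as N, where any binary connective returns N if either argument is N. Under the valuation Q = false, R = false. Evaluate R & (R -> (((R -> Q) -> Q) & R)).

false

R -> Q = false -> false = true
(R -> Q) -> Q = true -> false = false
((R -> Q) -> Q) & R = false & false = false
R -> (((R -> Q) -> Q) & R) = false -> false = true
R & (R -> (((R -> Q) -> Q) & R)) = false & true = false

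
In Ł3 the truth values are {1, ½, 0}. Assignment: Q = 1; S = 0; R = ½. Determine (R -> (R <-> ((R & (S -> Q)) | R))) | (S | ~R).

1

S -> Q = 0 -> 1 = 1
R & (S -> Q) = ½ & 1 = ½
(R & (S -> Q)) | R = ½ | ½ = ½
R <-> ((R & (S -> Q)) | R) = ½ <-> ½ = 1  [1 − |½−½|]
R -> (R <-> ((R & (S -> Q)) | R)) = ½ -> 1 = 1
~R = ~½ = ½
S | ~R = 0 | ½ = ½
(R -> (R <-> ((R & (S -> Q)) | R))) | (S | ~R) = 1 | ½ = 1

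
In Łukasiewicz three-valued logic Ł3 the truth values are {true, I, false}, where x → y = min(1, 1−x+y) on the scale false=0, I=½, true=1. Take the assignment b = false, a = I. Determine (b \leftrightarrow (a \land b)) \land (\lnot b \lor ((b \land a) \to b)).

true

a \land b = I \land false = false
b \leftrightarrow (a \land b) = false \leftrightarrow false = true
\lnot b = \lnot false = true
b \land a = false \land I = false
(b \land a) \to b = false \to false = true
\lnot b \lor ((b \land a) \to b) = true \lor true = true
(b \leftrightarrow (a \land b)) \land (\lnot b \lor ((b \land a) \to b)) = true \land true = true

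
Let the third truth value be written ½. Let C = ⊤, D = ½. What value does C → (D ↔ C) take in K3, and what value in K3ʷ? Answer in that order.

In K3: D ↔ C = ½ ↔ ⊤ = ½
C → (D ↔ C) = ⊤ → ½ = ½  [¬⊤ ∨ ½]
In K3ʷ: D ↔ C = ½ ↔ ⊤ = ½
C → (D ↔ C) = ⊤ → ½ = ½  [any arg is the third value ⇒ result is the third value]

½; ½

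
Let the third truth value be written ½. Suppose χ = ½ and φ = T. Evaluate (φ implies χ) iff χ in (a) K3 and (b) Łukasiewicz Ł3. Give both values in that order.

½; T

In K3: φ implies χ = T implies ½ = ½  [not T or ½]
(φ implies χ) iff χ = ½ iff ½ = ½
In Łukasiewicz Ł3: φ implies χ = T implies ½ = ½
(φ implies χ) iff χ = ½ iff ½ = T
They differ because K3 and Łukasiewicz Ł3 treat ½ differently under implication.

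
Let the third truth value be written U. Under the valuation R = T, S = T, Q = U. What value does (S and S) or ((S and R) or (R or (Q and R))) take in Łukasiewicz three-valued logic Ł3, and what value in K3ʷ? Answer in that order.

T; U

In Łukasiewicz three-valued logic Ł3: S and S = T and T = T
S and R = T and T = T
Q and R = U and T = U
R or (Q and R) = T or U = T
(S and R) or (R or (Q and R)) = T or T = T
(S and S) or ((S and R) or (R or (Q and R))) = T or T = T
In K3ʷ: S and S = T and T = T
S and R = T and T = T
Q and R = U and T = U
R or (Q and R) = T or U = U
(S and R) or (R or (Q and R)) = T or U = U
(S and S) or ((S and R) or (R or (Q and R))) = T or U = U
They differ because Łukasiewicz three-valued logic Ł3 and K3ʷ treat U differently under the binary connectives.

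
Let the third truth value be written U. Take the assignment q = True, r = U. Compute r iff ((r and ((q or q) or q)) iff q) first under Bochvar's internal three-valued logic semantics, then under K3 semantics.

In Bochvar's internal three-valued logic: q or q = True or True = True
(q or q) or q = True or True = True
r and ((q or q) or q) = U and True = U
(r and ((q or q) or q)) iff q = U iff True = U
r iff ((r and ((q or q) or q)) iff q) = U iff U = U
In K3: q or q = True or True = True
(q or q) or q = True or True = True
r and ((q or q) or q) = U and True = U
(r and ((q or q) or q)) iff q = U iff True = U
r iff ((r and ((q or q) or q)) iff q) = U iff U = U

U; U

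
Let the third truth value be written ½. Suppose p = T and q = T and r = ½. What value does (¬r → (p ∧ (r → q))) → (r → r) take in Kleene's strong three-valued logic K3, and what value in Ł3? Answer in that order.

In Kleene's strong three-valued logic K3: ¬r = ¬½ = ½
r → q = ½ → T = T  [¬½ ∨ T]
p ∧ (r → q) = T ∧ T = T
¬r → (p ∧ (r → q)) = ½ → T = T
r → r = ½ → ½ = ½
(¬r → (p ∧ (r → q))) → (r → r) = T → ½ = ½
In Ł3: ¬r = ¬½ = ½
r → q = ½ → T = T  [min(1, 1−½+1)]
p ∧ (r → q) = T ∧ T = T
¬r → (p ∧ (r → q)) = ½ → T = T
r → r = ½ → ½ = T
(¬r → (p ∧ (r → q))) → (r → r) = T → T = T
They differ because Kleene's strong three-valued logic K3 and Ł3 treat ½ differently under implication.

½; T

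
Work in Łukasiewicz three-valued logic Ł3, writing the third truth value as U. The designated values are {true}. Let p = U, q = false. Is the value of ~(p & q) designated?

Yes

p & q = U & false = false
~(p & q) = ~false = true
true ∈ {true}.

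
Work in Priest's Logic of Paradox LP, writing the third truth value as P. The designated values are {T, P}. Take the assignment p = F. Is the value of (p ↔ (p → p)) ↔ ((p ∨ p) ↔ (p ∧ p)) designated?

p → p = F → F = T
p ↔ (p → p) = F ↔ T = F
p ∨ p = F ∨ F = F
p ∧ p = F ∧ F = F
(p ∨ p) ↔ (p ∧ p) = F ↔ F = T
(p ↔ (p → p)) ↔ ((p ∨ p) ↔ (p ∧ p)) = F ↔ T = F
F ∉ {T, P}.

No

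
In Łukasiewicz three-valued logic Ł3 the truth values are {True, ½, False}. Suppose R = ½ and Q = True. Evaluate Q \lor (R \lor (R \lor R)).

R \lor R = ½ \lor ½ = ½
R \lor (R \lor R) = ½ \lor ½ = ½
Q \lor (R \lor (R \lor R)) = True \lor ½ = True

True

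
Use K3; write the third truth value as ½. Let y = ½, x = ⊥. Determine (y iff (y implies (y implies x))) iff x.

½

y implies x = ½ implies ⊥ = ½  [not ½ or ⊥]
y implies (y implies x) = ½ implies ½ = ½
y iff (y implies (y implies x)) = ½ iff ½ = ½
(y iff (y implies (y implies x))) iff x = ½ iff ⊥ = ½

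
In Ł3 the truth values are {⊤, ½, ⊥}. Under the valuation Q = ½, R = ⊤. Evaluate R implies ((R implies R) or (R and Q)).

⊤

R implies R = ⊤ implies ⊤ = ⊤
R and Q = ⊤ and ½ = ½
(R implies R) or (R and Q) = ⊤ or ½ = ⊤
R implies ((R implies R) or (R and Q)) = ⊤ implies ⊤ = ⊤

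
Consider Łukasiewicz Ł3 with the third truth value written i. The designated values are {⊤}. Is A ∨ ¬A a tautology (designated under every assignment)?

Countermodel: A=i gives i, which is not designated.

No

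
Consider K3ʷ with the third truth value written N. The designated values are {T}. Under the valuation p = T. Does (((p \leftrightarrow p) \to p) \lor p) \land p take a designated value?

p \leftrightarrow p = T \leftrightarrow T = T
(p \leftrightarrow p) \to p = T \to T = T
((p \leftrightarrow p) \to p) \lor p = T \lor T = T
(((p \leftrightarrow p) \to p) \lor p) \land p = T \land T = T
T ∈ {T}.

Yes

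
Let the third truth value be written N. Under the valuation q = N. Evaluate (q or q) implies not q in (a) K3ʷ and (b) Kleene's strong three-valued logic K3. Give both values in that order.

In K3ʷ: q or q = N or N = N
not q = not N = N
(q or q) implies not q = N implies N = N  [any arg is the third value ⇒ result is the third value]
In Kleene's strong three-valued logic K3: q or q = N or N = N
not q = not N = N
(q or q) implies not q = N implies N = N  [not N or N]

N; N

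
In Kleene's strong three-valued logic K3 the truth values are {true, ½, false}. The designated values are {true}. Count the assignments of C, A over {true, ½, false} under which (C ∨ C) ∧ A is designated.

Designated under: (C=true, A=true).

1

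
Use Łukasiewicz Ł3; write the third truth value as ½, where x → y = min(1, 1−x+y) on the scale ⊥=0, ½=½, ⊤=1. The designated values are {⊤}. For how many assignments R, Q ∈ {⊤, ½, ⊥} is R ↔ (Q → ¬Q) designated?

Designated under: (R=⊤, Q=½); (R=⊤, Q=⊥); (R=⊥, Q=⊤).

3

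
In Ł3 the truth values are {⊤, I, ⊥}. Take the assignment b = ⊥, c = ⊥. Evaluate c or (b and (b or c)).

b or c = ⊥ or ⊥ = ⊥
b and (b or c) = ⊥ and ⊥ = ⊥
c or (b and (b or c)) = ⊥ or ⊥ = ⊥

⊥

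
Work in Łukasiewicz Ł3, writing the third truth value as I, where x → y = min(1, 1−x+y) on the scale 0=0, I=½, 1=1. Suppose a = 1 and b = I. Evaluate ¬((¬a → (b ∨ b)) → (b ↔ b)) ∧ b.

0

¬a = ¬1 = 0
b ∨ b = I ∨ I = I
¬a → (b ∨ b) = 0 → I = 1
b ↔ b = I ↔ I = 1
(¬a → (b ∨ b)) → (b ↔ b) = 1 → 1 = 1
¬((¬a → (b ∨ b)) → (b ↔ b)) = ¬1 = 0
¬((¬a → (b ∨ b)) → (b ↔ b)) ∧ b = 0 ∧ I = 0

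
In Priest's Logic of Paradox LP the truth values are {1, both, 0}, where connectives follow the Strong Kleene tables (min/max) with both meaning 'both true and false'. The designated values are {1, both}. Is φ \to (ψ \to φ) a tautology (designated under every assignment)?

Yes

Every assignment of φ, ψ over {1, both, 0} gives a value in {1, both}.
In particular, with φ=both, ψ=both: φ \to (ψ \to φ) = both.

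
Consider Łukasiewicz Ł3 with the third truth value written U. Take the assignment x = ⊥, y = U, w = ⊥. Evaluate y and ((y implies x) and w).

y implies x = U implies ⊥ = U  [min(1, 1−½+0)]
(y implies x) and w = U and ⊥ = ⊥
y and ((y implies x) and w) = U and ⊥ = ⊥

⊥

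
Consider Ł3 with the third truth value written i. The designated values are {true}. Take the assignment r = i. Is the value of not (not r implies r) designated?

No

not r = not i = i
not r implies r = i implies i = true  [min(1, 1−½+½)]
not (not r implies r) = not true = false
false ∉ {true}.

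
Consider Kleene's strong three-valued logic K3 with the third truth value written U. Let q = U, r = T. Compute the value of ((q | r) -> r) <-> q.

U

q | r = U | T = T
(q | r) -> r = T -> T = T
((q | r) -> r) <-> q = T <-> U = U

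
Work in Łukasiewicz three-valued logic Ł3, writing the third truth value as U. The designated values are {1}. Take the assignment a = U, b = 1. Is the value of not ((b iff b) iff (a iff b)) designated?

No

b iff b = 1 iff 1 = 1
a iff b = U iff 1 = U
(b iff b) iff (a iff b) = 1 iff U = U
not ((b iff b) iff (a iff b)) = not U = U
U ∉ {1}.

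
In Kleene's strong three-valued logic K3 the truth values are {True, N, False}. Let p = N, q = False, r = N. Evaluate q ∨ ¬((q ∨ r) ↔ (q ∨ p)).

N

q ∨ r = False ∨ N = N
q ∨ p = False ∨ N = N
(q ∨ r) ↔ (q ∨ p) = N ↔ N = N
¬((q ∨ r) ↔ (q ∨ p)) = ¬N = N
q ∨ ¬((q ∨ r) ↔ (q ∨ p)) = False ∨ N = N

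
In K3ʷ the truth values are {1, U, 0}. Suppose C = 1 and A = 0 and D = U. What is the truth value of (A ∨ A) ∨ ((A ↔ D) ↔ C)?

A ∨ A = 0 ∨ 0 = 0
A ↔ D = 0 ↔ U = U
(A ↔ D) ↔ C = U ↔ 1 = U
(A ∨ A) ∨ ((A ↔ D) ↔ C) = 0 ∨ U = U

U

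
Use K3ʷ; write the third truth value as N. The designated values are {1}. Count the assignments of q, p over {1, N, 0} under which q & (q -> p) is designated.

Designated under: (q=1, p=1).

1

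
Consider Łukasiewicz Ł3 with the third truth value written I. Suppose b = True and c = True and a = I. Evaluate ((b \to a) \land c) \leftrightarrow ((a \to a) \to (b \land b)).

I

b \to a = True \to I = I  [min(1, 1−1+½)]
(b \to a) \land c = I \land True = I
a \to a = I \to I = True
b \land b = True \land True = True
(a \to a) \to (b \land b) = True \to True = True
((b \to a) \land c) \leftrightarrow ((a \to a) \to (b \land b)) = I \leftrightarrow True = I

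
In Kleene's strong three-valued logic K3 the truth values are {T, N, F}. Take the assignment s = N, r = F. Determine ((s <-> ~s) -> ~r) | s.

T

~s = ~N = N
s <-> ~s = N <-> N = N
~r = ~F = T
(s <-> ~s) -> ~r = N -> T = T  [~N | T]
((s <-> ~s) -> ~r) | s = T | N = T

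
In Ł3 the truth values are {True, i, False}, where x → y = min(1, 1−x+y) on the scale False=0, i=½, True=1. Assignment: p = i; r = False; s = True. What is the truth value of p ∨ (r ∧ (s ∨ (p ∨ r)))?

p ∨ r = i ∨ False = i
s ∨ (p ∨ r) = True ∨ i = True
r ∧ (s ∨ (p ∨ r)) = False ∧ True = False
p ∨ (r ∧ (s ∨ (p ∨ r))) = i ∨ False = i

i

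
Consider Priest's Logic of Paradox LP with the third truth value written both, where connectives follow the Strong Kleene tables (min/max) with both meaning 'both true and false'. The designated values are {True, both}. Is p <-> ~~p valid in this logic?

Every assignment of p over {True, both, False} gives a value in {True, both}.
In particular, with p=both: p <-> ~~p = both.

Yes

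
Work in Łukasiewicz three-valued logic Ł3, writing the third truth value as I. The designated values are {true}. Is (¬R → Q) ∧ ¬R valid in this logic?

Countermodel: R=true, Q=true gives false, which is not designated.

No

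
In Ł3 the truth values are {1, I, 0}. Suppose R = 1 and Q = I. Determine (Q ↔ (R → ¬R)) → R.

¬R = ¬1 = 0
R → ¬R = 1 → 0 = 0
Q ↔ (R → ¬R) = I ↔ 0 = I
(Q ↔ (R → ¬R)) → R = I → 1 = 1

1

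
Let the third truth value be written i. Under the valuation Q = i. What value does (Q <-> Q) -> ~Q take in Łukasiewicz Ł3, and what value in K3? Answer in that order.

In Łukasiewicz Ł3: Q <-> Q = i <-> i = True
~Q = ~i = i
(Q <-> Q) -> ~Q = True -> i = i
In K3: Q <-> Q = i <-> i = i
~Q = ~i = i
(Q <-> Q) -> ~Q = i -> i = i

i; i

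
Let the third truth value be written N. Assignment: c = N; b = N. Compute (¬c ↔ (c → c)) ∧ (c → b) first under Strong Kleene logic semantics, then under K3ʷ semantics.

N; N

In Strong Kleene logic: ¬c = ¬N = N
c → c = N → N = N  [¬N ∨ N]
¬c ↔ (c → c) = N ↔ N = N
c → b = N → N = N
(¬c ↔ (c → c)) ∧ (c → b) = N ∧ N = N
In K3ʷ: ¬c = ¬N = N
c → c = N → N = N  [any arg is the third value ⇒ result is the third value]
¬c ↔ (c → c) = N ↔ N = N
c → b = N → N = N
(¬c ↔ (c → c)) ∧ (c → b) = N ∧ N = N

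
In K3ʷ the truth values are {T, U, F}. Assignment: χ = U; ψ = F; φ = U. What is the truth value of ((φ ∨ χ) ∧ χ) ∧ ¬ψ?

U

φ ∨ χ = U ∨ U = U
(φ ∨ χ) ∧ χ = U ∧ U = U
¬ψ = ¬F = T
((φ ∨ χ) ∧ χ) ∧ ¬ψ = U ∧ T = U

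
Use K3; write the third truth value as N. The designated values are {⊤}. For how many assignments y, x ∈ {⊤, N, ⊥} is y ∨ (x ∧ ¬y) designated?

4

Designated under: (y=⊤, x=⊤); (y=⊤, x=N); (y=⊤, x=⊥); (y=⊥, x=⊤).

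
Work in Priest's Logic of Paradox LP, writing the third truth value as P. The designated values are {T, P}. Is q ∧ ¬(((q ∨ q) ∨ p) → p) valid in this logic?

Countermodel: q=T, p=T gives F, which is not designated.

No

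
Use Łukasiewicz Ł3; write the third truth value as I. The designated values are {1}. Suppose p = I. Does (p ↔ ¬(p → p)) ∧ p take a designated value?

p → p = I → I = 1  [min(1, 1−½+½)]
¬(p → p) = ¬1 = 0
p ↔ ¬(p → p) = I ↔ 0 = I
(p ↔ ¬(p → p)) ∧ p = I ∧ I = I
I ∉ {1}.

No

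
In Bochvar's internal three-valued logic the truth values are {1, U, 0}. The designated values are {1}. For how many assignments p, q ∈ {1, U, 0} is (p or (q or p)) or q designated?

3

Designated under: (p=1, q=1); (p=1, q=0); (p=0, q=1).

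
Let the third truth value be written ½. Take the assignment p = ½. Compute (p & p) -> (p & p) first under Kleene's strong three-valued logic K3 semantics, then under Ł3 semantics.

½; true

In Kleene's strong three-valued logic K3: p & p = ½ & ½ = ½
p & p = ½ & ½ = ½
(p & p) -> (p & p) = ½ -> ½ = ½  [~½ | ½]
In Ł3: p & p = ½ & ½ = ½
p & p = ½ & ½ = ½
(p & p) -> (p & p) = ½ -> ½ = true
They differ because Kleene's strong three-valued logic K3 and Ł3 treat ½ differently under implication.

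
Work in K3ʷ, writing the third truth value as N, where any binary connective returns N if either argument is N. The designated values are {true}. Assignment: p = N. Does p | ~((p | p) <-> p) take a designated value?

No

p | p = N | N = N
(p | p) <-> p = N <-> N = N
~((p | p) <-> p) = ~N = N
p | ~((p | p) <-> p) = N | N = N
N ∉ {true}.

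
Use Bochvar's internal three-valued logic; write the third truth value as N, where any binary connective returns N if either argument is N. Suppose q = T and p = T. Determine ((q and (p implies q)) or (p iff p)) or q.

p implies q = T implies T = T
q and (p implies q) = T and T = T
p iff p = T iff T = T
(q and (p implies q)) or (p iff p) = T or T = T
((q and (p implies q)) or (p iff p)) or q = T or T = T

T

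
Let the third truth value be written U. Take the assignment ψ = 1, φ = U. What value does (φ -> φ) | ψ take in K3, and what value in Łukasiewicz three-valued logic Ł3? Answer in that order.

1; 1

In K3: φ -> φ = U -> U = U  [~U | U]
(φ -> φ) | ψ = U | 1 = 1
In Łukasiewicz three-valued logic Ł3: φ -> φ = U -> U = 1  [min(1, 1−½+½)]
(φ -> φ) | ψ = 1 | 1 = 1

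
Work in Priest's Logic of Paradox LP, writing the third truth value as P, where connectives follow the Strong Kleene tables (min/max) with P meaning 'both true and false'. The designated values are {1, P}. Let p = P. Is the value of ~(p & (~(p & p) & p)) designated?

p & p = P & P = P
~(p & p) = ~P = P
~(p & p) & p = P & P = P
p & (~(p & p) & p) = P & P = P
~(p & (~(p & p) & p)) = ~P = P
P ∈ {1, P}.

Yes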